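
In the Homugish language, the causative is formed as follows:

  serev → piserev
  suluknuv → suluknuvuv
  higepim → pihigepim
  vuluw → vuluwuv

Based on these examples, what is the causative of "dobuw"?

dobuwuv

"dobuw" has last vowel 'u'. The stems whose last vowel is 'u' (suluknuv → suluknuvuv, vuluw → vuluwuv) add -uv.
The other pattern: stems whose last vowel is 'e' or 'i' add the prefix pi-.
So dobuw → dobuwuv.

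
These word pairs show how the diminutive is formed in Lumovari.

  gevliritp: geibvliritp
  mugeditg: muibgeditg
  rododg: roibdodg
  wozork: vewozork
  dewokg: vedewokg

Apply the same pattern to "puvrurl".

mugeditg and dewokg both end in -g yet inflect differently (muibgeditg, vedewokg), so the final letter is not what conditions the rule; the second-to-last letter is.
"puvrurl" has second-to-last letter 'r'. The one such stem in the data (wozork → vewozork) adds the prefix ve-, so the same rule applies.
The other pattern: stems whose second-to-last letter is 'd' or 't' insert -ib- after the first vowel.
So puvrurl → vepuvrurl.

vepuvrurl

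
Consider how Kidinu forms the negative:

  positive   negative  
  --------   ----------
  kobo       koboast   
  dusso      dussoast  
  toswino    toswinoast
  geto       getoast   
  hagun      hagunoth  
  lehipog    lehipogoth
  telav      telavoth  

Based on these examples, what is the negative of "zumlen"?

kobo and lehipog both have last vowel 'o' yet inflect differently (koboast, lehipogoth), so the last vowel is not what conditions the rule; the final letter is.
"zumlen" ends in -n. The one such stem in the data (hagun → hagunoth) adds -oth, so the same rule applies.
So zumlen → zumlenoth.

zumlenoth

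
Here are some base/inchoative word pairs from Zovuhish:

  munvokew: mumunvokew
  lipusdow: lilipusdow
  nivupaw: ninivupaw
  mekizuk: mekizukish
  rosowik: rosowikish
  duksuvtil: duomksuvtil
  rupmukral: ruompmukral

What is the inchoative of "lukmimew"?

rosowik and duksuvtil both have last vowel 'i' yet inflect differently (rosowikish, duomksuvtil), so the last vowel is not what conditions the rule; the final letter is.
"lukmimew" ends in -w. The stems ending in -w (munvokew → mumunvokew, lipusdow → lilipusdow, nivupaw → ninivupaw) repeat the first consonant+vowel as a prefix.
So lukmimew → lulukmimew.

lulukmimew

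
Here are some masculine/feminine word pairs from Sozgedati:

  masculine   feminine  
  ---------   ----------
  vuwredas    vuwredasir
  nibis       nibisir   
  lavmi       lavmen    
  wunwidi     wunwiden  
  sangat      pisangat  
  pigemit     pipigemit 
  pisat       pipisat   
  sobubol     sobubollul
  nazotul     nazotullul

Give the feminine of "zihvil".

nibis and lavmi both have last vowel 'i' yet inflect differently (nibisir, lavmen), so the last vowel is not what conditions the rule; the final letter is.
"zihvil" ends in -l. The stems ending in -l (sobubol → sobubollul, nazotul → nazotullul) double the final consonant and add -ul.
So zihvil → zihvillul.

zihvillul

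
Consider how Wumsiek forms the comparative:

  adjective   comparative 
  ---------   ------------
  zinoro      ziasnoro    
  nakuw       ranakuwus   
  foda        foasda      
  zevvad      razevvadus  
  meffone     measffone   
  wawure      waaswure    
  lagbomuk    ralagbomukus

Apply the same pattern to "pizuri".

piaszuri

zevvad and foda both have last vowel 'a' yet inflect differently (razevvadus, foasda), so the last vowel is not what conditions the rule; whether the stem ends in a vowel or a consonant is.
"pizuri" ends in a vowel. The stems ending in a vowel (meffone → measffone, zinoro → ziasnoro, wawure → waaswure) insert -as- after the first vowel.
So pizuri → piaszuri.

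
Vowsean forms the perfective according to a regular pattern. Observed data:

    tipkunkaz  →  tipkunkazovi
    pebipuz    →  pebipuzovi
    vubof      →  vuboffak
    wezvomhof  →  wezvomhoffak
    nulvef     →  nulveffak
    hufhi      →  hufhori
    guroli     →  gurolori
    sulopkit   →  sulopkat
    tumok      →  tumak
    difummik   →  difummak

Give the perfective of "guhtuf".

hufhi and sulopkit both have last vowel 'i' yet inflect differently (hufhori, sulopkat), so the last vowel is not what conditions the rule; the final letter is.
"guhtuf" ends in -f. The stems ending in -f (vubof → vuboffak, wezvomhof → wezvomhoffak, nulvef → nulveffak) double the final consonant and add -ak.
So guhtuf → guhtuffak.

guhtuffak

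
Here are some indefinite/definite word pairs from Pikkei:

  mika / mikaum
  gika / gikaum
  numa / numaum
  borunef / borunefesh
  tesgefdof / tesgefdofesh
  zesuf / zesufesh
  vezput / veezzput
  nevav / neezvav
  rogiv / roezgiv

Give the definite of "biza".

bizaum

zesuf and vezput both have last vowel 'u' yet inflect differently (zesufesh, veezzput), so the last vowel is not what conditions the rule; the final letter is.
"biza" ends in -a. The stems ending in -a (mika → mikaum, gika → gikaum, numa → numaum) add -um.
The other patterns: stems ending in -f add -esh; stems ending in -t or -v insert -ez- after the first vowel.
So biza → bizaum.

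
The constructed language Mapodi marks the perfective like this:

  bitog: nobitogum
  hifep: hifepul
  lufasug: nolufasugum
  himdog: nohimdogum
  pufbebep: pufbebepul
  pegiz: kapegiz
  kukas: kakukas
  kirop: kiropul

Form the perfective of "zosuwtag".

nozosuwtagum

kirop and himdog both have last vowel 'o' yet inflect differently (kiropul, nohimdogum), so the last vowel is not what conditions the rule; the final letter is.
"zosuwtag" ends in -g. The stems ending in -g (himdog → nohimdogum, lufasug → nolufasugum, bitog → nobitogum) add no- … -um around the stem.
The other patterns: stems ending in -p add -ul; stems ending in -s or -z add the prefix ka-.
So zosuwtag → nozosuwtagum.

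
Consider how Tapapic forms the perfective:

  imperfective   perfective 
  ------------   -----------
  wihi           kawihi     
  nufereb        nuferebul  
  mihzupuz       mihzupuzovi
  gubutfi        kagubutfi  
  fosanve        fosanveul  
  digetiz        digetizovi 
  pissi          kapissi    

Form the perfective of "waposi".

gubutfi and digetiz both have last vowel 'i' yet inflect differently (kagubutfi, digetizovi), so the last vowel is not what conditions the rule; the final letter is.
"waposi" ends in -i. The stems ending in -i (gubutfi → kagubutfi, pissi → kapissi, wihi → kawihi) add the prefix ka-.
So waposi → kawaposi.

kawaposi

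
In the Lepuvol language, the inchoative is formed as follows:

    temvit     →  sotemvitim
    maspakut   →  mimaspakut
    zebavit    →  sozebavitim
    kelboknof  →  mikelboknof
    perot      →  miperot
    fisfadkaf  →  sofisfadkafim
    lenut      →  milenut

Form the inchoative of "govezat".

sogovezatim

lenut and temvit both end in -t yet inflect differently (milenut, sotemvitim), so the final letter is not what conditions the rule; the last vowel is.
"govezat" has last vowel 'a'. The one such stem in the data (fisfadkaf → sofisfadkafim) adds so- … -im around the stem, so the same rule applies.
So govezat → sogovezatim.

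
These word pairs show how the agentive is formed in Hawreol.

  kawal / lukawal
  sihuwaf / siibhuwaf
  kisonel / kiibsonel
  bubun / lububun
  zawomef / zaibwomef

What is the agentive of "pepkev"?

"pepkev" has 2 vowels. The stems with 2 vowels (kawal → lukawal, bubun → lububun) add the prefix lu-.
The other pattern: stems with 3 vowels insert -ib- after the first vowel.
So pepkev → lupepkev.

lupepkev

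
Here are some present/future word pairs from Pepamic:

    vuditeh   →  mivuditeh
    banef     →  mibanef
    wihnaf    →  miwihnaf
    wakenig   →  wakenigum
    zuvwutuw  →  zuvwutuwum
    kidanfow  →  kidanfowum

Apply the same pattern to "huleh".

mihuleh

wihnaf and wakenig both begin with w- yet inflect differently (miwihnaf, wakenigum), so the first letter is not what conditions the rule; the final letter is.
"huleh" ends in -h. The one such stem in the data (vuditeh → mivuditeh) adds the prefix mi-, so the same rule applies.
So huleh → mihuleh.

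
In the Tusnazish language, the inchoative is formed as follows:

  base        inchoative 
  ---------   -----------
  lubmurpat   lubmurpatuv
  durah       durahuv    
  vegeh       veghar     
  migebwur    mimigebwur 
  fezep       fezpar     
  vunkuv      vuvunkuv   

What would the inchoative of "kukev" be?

"kukev" has last vowel 'e'. The stems whose last vowel is 'e' (vegeh → veghar, fezep → fezpar) delete the last vowel and add -ar.
The other patterns: stems whose last vowel is 'u' repeat the first consonant+vowel as a prefix; stems whose last vowel is 'a' add -uv.
So kukev → kukvar.

kukvar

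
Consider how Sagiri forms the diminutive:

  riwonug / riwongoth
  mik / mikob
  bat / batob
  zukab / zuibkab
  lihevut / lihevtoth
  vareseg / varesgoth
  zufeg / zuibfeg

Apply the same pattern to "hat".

hatob

"hat" has 1 vowel. The stems with 1 vowel (mik → mikob, bat → batob) add -ob.
The other patterns: stems with 2 vowels insert -ib- after the first vowel; stems with 3 vowels delete the last vowel and add -oth.
So hat → hatob.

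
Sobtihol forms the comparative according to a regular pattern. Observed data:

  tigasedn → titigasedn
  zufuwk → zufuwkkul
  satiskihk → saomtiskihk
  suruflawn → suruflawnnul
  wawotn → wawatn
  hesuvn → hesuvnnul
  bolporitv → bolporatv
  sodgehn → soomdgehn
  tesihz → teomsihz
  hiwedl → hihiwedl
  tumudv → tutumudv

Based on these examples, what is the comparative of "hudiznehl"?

huomdiznehl

sodgehn and wawotn both end in -n yet inflect differently (soomdgehn, wawatn), so the final letter is not what conditions the rule; the second-to-last letter is.
"hudiznehl" has second-to-last letter 'h'. The stems whose second-to-last letter is 'h' (satiskihk → saomtiskihk, sodgehn → soomdgehn, tesihz → teomsihz) insert -om- after the first vowel.
The other patterns: stems whose second-to-last letter is 't' change the last vowel to 'a'; stems whose second-to-last letter is 'd' repeat the first consonant+vowel as a prefix; stems whose second-to-last letter is 'v' or 'w' double the final consonant and add -ul.
So hudiznehl → huomdiznehl.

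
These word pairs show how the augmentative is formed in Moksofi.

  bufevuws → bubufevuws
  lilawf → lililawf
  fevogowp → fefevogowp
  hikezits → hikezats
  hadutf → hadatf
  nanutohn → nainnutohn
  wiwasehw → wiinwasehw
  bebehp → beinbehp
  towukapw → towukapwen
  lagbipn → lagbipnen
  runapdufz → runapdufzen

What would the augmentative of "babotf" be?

"babotf" has second-to-last letter 't'. The stems whose second-to-last letter is 't' (hikezits → hikezats, hadutf → hadatf) change the last vowel to 'a'.
So babotf → babatf.

babatf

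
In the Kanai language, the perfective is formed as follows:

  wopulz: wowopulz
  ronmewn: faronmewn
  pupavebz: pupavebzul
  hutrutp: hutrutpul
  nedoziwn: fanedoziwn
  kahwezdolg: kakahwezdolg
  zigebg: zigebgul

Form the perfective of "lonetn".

"lonetn" has second-to-last letter 't'. The one such stem in the data (hutrutp → hutrutpul) adds -ul, so the same rule applies.
The other patterns: stems whose second-to-last letter is 'l' repeat the first consonant+vowel as a prefix; stems whose second-to-last letter is 'w' add the prefix fa-.
So lonetn → lonetnul.

lonetnul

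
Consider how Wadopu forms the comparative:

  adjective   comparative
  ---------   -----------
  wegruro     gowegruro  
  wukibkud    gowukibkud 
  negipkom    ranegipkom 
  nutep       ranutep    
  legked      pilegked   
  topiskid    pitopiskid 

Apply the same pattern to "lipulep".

wukibkud and legked both end in -d yet inflect differently (gowukibkud, pilegked), so the final letter is not what conditions the rule; the first letter is.
"lipulep" begins with l-. The one such stem in the data (legked → pilegked) adds the prefix pi-, so the same rule applies.
The other patterns: stems beginning with w- add the prefix go-; stems beginning with n- add the prefix ra-.
So lipulep → pilipulep.

pilipulep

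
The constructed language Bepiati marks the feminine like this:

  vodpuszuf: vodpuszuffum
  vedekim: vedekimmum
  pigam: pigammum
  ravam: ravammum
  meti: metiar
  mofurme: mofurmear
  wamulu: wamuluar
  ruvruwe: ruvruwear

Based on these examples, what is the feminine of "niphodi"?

meti and vedekim both have last vowel 'i' yet inflect differently (metiar, vedekimmum), so the last vowel is not what conditions the rule; whether the stem ends in a vowel or a consonant is.
"niphodi" ends in a vowel. The stems ending in a vowel (meti → metiar, wamulu → wamuluar, mofurme → mofurmear) add -ar.
So niphodi → niphodiar.

niphodiar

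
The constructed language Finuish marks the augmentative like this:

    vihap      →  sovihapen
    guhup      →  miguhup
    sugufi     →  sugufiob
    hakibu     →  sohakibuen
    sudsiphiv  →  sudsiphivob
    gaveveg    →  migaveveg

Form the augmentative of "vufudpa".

"vufudpa" begins with v-. The one such stem in the data (vihap → sovihapen) adds so- … -en around the stem, so the same rule applies.
So vufudpa → sovufudpaen.

sovufudpaen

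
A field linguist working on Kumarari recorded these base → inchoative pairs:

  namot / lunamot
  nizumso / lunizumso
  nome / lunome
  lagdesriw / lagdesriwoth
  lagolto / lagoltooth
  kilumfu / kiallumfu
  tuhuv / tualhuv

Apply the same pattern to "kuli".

kualli

nizumso and lagolto both end in -o yet inflect differently (lunizumso, lagoltooth), so the final letter is not what conditions the rule; the first letter is.
"kuli" begins with k-. The one such stem in the data (kilumfu → kiallumfu) inserts -al- after the first vowel (as does tuhuv), so the same rule applies.
The other patterns: stems beginning with n- add the prefix lu-; stems beginning with l- add -oth.
So kuli → kualli.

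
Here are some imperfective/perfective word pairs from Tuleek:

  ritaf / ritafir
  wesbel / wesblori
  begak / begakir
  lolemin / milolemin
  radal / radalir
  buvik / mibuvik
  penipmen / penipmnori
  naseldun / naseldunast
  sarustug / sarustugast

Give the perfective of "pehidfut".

"pehidfut" has last vowel 'u'. The stems whose last vowel is 'u' (sarustug → sarustugast, naseldun → naseldunast) add -ast.
The other patterns: stems whose last vowel is 'e' delete the last vowel and add -ori; stems whose last vowel is 'i' add the prefix mi-; stems whose last vowel is 'a' add -ir.
So pehidfut → pehidfutast.

pehidfutast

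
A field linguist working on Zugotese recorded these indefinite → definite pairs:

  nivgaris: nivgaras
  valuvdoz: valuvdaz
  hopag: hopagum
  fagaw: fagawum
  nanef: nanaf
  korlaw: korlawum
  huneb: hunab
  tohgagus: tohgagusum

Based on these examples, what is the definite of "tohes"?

tohas

"tohes" has last vowel 'e'. The stems whose last vowel is 'e' (huneb → hunab, nanef → nanaf) change the last vowel to 'a'.
The other pattern: stems whose last vowel is 'a' or 'u' add -um.
So tohes → tohas.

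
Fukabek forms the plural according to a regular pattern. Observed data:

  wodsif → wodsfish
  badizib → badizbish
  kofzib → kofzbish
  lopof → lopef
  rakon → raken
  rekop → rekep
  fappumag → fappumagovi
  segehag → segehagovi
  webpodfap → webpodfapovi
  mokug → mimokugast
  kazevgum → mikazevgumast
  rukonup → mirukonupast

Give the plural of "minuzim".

minuzmish

"minuzim" has last vowel 'i'. The stems whose last vowel is 'i' (wodsif → wodsfish, badizib → badizbish, kofzib → kofzbish) delete the last vowel and add -ish.
So minuzim → minuzmish.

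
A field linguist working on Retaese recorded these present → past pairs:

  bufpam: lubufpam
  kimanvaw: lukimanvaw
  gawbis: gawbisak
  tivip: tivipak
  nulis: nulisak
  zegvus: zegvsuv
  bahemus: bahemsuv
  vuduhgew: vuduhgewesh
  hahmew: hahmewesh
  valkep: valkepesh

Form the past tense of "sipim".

sipimak

gawbis and zegvus both end in -s yet inflect differently (gawbisak, zegvsuv), so the final letter is not what conditions the rule; the last vowel is.
"sipim" has last vowel 'i'. The stems whose last vowel is 'i' (gawbis → gawbisak, tivip → tivipak, nulis → nulisak) add -ak.
So sipim → sipimak.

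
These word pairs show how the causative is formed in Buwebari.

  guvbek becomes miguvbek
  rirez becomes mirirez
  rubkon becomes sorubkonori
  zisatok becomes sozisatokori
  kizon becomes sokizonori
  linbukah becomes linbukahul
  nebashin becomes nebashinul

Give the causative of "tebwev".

guvbek and zisatok both end in -k yet inflect differently (miguvbek, sozisatokori), so the final letter is not what conditions the rule; the last vowel is.
"tebwev" has last vowel 'e'. The stems whose last vowel is 'e' (guvbek → miguvbek, rirez → mirirez) add the prefix mi-.
The other patterns: stems whose last vowel is 'o' add so- … -ori around the stem; stems whose last vowel is 'a' or 'i' add -ul.
So tebwev → mitebwev.

mitebwev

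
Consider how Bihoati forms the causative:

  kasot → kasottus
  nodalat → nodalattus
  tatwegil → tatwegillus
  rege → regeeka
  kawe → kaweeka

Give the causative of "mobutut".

mobututtus

kasot and kawe both begin with k- yet inflect differently (kasottus, kaweeka), so the first letter is not what conditions the rule; the final letter is.
"mobutut" ends in -t. The stems ending in -t (kasot → kasottus, nodalat → nodalattus) double the final consonant and add -us.
The other pattern: stems ending in -e add -eka.
So mobutut → mobututtus.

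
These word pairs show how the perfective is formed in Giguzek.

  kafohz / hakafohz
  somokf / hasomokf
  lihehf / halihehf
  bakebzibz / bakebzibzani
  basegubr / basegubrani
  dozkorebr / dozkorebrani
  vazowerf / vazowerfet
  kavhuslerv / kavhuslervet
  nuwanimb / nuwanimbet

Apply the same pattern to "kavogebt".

kavogebtani

"kavogebt" has second-to-last letter 'b'. The stems whose second-to-last letter is 'b' (bakebzibz → bakebzibzani, basegubr → basegubrani, dozkorebr → dozkorebrani) add -ani.
The other patterns: stems whose second-to-last letter is 'h' or 'k' add the prefix ha-; stems whose second-to-last letter is 'm' or 'r' add -et.
So kavogebt → kavogebtani.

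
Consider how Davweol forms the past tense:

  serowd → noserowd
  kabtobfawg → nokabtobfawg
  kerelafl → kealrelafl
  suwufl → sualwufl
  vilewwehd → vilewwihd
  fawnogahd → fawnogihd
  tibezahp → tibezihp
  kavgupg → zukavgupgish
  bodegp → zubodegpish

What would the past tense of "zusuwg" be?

nozusuwg

serowd and vilewwehd both end in -d yet inflect differently (noserowd, vilewwihd), so the final letter is not what conditions the rule; the second-to-last letter is.
"zusuwg" has second-to-last letter 'w'. The stems whose second-to-last letter is 'w' (serowd → noserowd, kabtobfawg → nokabtobfawg) add the prefix no-.
The other patterns: stems whose second-to-last letter is 'f' insert -al- after the first vowel; stems whose second-to-last letter is 'h' change the last vowel to 'i'; stems whose second-to-last letter is 'g' or 'p' add zu- … -ish around the stem.
So zusuwg → nozusuwg.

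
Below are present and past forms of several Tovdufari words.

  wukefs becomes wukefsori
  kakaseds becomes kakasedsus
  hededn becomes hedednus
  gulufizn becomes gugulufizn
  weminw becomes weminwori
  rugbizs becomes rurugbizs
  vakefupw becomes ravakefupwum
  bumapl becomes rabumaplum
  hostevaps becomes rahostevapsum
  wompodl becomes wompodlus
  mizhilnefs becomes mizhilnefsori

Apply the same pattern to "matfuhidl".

matfuhidlus

"matfuhidl" has second-to-last letter 'd'. The stems whose second-to-last letter is 'd' (hededn → hedednus, kakaseds → kakasedsus, wompodl → wompodlus) add -us.
So matfuhidl → matfuhidlus.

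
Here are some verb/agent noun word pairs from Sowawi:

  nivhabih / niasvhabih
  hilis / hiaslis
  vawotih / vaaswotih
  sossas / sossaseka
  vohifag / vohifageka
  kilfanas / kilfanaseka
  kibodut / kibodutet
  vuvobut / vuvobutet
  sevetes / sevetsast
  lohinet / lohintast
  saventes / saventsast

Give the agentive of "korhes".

"korhes" has last vowel 'e'. The stems whose last vowel is 'e' (sevetes → sevetsast, lohinet → lohintast, saventes → saventsast) delete the last vowel and add -ast.
So korhes → korhsast.

korhsast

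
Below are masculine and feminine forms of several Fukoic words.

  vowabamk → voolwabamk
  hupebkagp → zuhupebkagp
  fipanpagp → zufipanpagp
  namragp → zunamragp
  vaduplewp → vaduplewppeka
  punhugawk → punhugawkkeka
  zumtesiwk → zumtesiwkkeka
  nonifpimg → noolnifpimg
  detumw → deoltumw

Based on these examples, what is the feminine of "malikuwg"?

malikuwggeka

vowabamk and zumtesiwk both end in -k yet inflect differently (voolwabamk, zumtesiwkkeka), so the final letter is not what conditions the rule; the second-to-last letter is.
"malikuwg" has second-to-last letter 'w'. The stems whose second-to-last letter is 'w' (zumtesiwk → zumtesiwkkeka, punhugawk → punhugawkkeka, vaduplewp → vaduplewppeka) double the final consonant and add -eka.
The other patterns: stems whose second-to-last letter is 'g' add the prefix zu-; stems whose second-to-last letter is 'm' insert -ol- after the first vowel.
So malikuwg → malikuwggeka.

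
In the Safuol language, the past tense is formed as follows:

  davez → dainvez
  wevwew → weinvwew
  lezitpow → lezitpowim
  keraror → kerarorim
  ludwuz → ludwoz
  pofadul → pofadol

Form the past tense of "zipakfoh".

zipakfohim

wevwew and lezitpow both end in -w yet inflect differently (weinvwew, lezitpowim), so the final letter is not what conditions the rule; the last vowel is.
"zipakfoh" has last vowel 'o'. The stems whose last vowel is 'o' (lezitpow → lezitpowim, keraror → kerarorim) add -im.
The other patterns: stems whose last vowel is 'e' insert -in- after the first vowel; stems whose last vowel is 'u' change the last vowel to 'o'.
So zipakfoh → zipakfohim.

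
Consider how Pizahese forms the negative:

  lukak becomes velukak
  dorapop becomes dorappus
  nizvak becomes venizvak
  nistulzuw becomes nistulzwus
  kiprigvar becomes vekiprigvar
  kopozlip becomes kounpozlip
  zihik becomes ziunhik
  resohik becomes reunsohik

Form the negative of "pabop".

resohik and lukak both end in -k yet inflect differently (reunsohik, velukak), so the final letter is not what conditions the rule; the last vowel is.
"pabop" has last vowel 'o'. The one such stem in the data (dorapop → dorappus) deletes the last vowel and adds -us (as does nistulzuw), so the same rule applies.
So pabop → pabpus.

pabpus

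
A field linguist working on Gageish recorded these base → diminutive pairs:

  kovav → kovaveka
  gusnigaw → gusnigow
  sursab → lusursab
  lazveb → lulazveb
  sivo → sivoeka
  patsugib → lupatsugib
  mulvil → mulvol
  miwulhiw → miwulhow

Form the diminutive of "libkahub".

lulibkahub

"libkahub" ends in -b. The stems ending in -b (patsugib → lupatsugib, sursab → lusursab, lazveb → lulazveb) add the prefix lu-.
The other patterns: stems ending in -l or -w change the last vowel to 'o'; stems ending in -o or -v add -eka.
So libkahub → lulibkahub.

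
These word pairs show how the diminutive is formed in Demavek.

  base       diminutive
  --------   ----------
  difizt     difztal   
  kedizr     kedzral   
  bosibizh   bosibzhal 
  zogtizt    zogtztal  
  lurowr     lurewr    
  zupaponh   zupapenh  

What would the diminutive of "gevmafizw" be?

"gevmafizw" has second-to-last letter 'z'. The stems whose second-to-last letter is 'z' (difizt → difztal, bosibizh → bosibzhal, kedizr → kedzral) delete the last vowel and add -al.
The other pattern: stems whose second-to-last letter is 'n' or 'w' change the last vowel to 'e'.
So gevmafizw → gevmafzwal.

gevmafzwal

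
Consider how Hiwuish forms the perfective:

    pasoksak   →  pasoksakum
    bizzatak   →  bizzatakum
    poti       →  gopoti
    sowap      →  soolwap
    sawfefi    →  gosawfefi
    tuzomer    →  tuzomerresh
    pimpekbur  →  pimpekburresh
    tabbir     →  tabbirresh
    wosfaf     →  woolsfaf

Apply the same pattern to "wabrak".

"wabrak" ends in -k. The stems ending in -k (pasoksak → pasoksakum, bizzatak → bizzatakum) add -um.
So wabrak → wabrakum.

wabrakum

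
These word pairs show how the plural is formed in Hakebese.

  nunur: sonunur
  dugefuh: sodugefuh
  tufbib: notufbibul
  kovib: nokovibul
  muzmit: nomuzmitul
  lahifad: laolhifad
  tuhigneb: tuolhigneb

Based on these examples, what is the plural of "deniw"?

"deniw" has last vowel 'i'. The stems whose last vowel is 'i' (tufbib → notufbibul, kovib → nokovibul, muzmit → nomuzmitul) add no- … -ul around the stem.
The other patterns: stems whose last vowel is 'u' add the prefix so-; stems whose last vowel is 'a' or 'e' insert -ol- after the first vowel.
So deniw → nodeniwul.

nodeniwul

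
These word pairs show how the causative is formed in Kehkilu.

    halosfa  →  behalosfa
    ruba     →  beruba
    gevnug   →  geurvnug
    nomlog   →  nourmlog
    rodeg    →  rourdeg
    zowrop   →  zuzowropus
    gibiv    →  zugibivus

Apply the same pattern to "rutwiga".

nomlog and zowrop both have last vowel 'o' yet inflect differently (nourmlog, zuzowropus), so the last vowel is not what conditions the rule; the final letter is.
"rutwiga" ends in -a. The stems ending in -a (halosfa → behalosfa, ruba → beruba) add the prefix be-.
So rutwiga → berutwiga.

berutwiga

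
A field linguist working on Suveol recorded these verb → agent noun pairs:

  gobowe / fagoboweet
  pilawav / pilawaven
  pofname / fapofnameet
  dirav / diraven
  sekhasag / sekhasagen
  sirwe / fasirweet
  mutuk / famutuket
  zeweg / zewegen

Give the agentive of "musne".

pofname and zeweg both have last vowel 'e' yet inflect differently (fapofnameet, zewegen), so the last vowel is not what conditions the rule; the final letter is.
"musne" ends in -e. The stems ending in -e (pofname → fapofnameet, sirwe → fasirweet, gobowe → fagoboweet) add fa- … -et around the stem.
The other pattern: stems ending in -g or -v add -en.
So musne → famusneet.

famusneet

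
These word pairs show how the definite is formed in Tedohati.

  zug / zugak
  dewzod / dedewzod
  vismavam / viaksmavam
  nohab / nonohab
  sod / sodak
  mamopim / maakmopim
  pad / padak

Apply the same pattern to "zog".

zogak

sod and dewzod both end in -d yet inflect differently (sodak, dedewzod), so the final letter is not what conditions the rule; the number of vowels is.
"zog" has 1 vowel. The stems with 1 vowel (sod → sodak, pad → padak, zug → zugak) add -ak.
So zog → zogak.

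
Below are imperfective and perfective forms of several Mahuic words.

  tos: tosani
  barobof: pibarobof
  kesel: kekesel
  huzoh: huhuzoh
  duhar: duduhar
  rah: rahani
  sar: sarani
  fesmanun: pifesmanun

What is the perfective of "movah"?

momovah

rah and huzoh both end in -h yet inflect differently (rahani, huhuzoh), so the final letter is not what conditions the rule; the number of vowels is.
"movah" has 2 vowels. The stems with 2 vowels (huzoh → huhuzoh, kesel → kekesel, duhar → duduhar) repeat the first consonant+vowel as a prefix.
The other patterns: stems with 1 vowel add -ani; stems with 3 vowels add the prefix pi-.
So movah → momovah.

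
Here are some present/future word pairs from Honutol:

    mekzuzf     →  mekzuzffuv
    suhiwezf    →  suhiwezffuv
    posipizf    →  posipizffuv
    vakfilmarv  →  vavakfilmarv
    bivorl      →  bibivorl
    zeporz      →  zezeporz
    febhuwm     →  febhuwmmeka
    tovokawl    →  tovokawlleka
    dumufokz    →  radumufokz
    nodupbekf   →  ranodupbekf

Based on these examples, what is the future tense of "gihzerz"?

bivorl and tovokawl both end in -l yet inflect differently (bibivorl, tovokawlleka), so the final letter is not what conditions the rule; the second-to-last letter is.
"gihzerz" has second-to-last letter 'r'. The stems whose second-to-last letter is 'r' (vakfilmarv → vavakfilmarv, bivorl → bibivorl, zeporz → zezeporz) repeat the first consonant+vowel as a prefix.
The other patterns: stems whose second-to-last letter is 'z' double the final consonant and add -uv; stems whose second-to-last letter is 'w' double the final consonant and add -eka; stems whose second-to-last letter is 'k' add the prefix ra-.
So gihzerz → gigihzerz.

gigihzerz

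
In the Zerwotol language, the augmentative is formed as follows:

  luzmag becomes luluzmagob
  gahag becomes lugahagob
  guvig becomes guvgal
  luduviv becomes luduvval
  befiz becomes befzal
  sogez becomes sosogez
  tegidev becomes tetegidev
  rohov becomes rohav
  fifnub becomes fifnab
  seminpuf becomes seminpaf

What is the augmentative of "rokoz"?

luzmag and guvig both end in -g yet inflect differently (luluzmagob, guvgal), so the final letter is not what conditions the rule; the last vowel is.
"rokoz" has last vowel 'o'. The one such stem in the data (rohov → rohav) changes the last vowel to 'a' (as do fifnub, seminpuf), so the same rule applies.
The other patterns: stems whose last vowel is 'a' add lu- … -ob around the stem; stems whose last vowel is 'i' delete the last vowel and add -al; stems whose last vowel is 'e' repeat the first consonant+vowel as a prefix.
So rokoz → rokaz.

rokaz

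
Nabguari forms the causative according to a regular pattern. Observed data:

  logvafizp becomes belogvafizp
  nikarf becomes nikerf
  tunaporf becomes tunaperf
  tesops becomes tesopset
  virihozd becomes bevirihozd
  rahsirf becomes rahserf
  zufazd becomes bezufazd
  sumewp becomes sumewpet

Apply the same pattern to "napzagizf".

benapzagizf

"napzagizf" has second-to-last letter 'z'. The stems whose second-to-last letter is 'z' (zufazd → bezufazd, logvafizp → belogvafizp, virihozd → bevirihozd) add the prefix be-.
The other patterns: stems whose second-to-last letter is 'r' change the last vowel to 'e'; stems whose second-to-last letter is 'p' or 'w' add -et.
So napzagizf → benapzagizf.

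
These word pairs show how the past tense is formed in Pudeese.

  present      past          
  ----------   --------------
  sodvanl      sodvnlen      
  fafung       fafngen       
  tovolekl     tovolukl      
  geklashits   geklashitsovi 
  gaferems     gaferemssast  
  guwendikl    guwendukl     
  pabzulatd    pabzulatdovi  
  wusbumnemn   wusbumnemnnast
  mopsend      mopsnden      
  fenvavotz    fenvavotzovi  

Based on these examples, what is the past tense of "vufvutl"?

"vufvutl" has second-to-last letter 't'. The stems whose second-to-last letter is 't' (fenvavotz → fenvavotzovi, pabzulatd → pabzulatdovi, geklashits → geklashitsovi) add -ovi.
The other patterns: stems whose second-to-last letter is 'k' change the last vowel to 'u'; stems whose second-to-last letter is 'n' delete the last vowel and add -en; stems whose second-to-last letter is 'm' double the final consonant and add -ast.
So vufvutl → vufvutlovi.

vufvutlovi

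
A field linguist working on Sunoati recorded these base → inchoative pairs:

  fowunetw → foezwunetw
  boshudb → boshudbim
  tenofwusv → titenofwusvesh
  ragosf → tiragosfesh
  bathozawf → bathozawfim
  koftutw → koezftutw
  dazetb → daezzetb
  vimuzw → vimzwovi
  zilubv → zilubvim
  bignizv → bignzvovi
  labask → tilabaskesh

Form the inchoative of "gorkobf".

gorkobfim

bignizv and tenofwusv both end in -v yet inflect differently (bignzvovi, titenofwusvesh), so the final letter is not what conditions the rule; the second-to-last letter is.
"gorkobf" has second-to-last letter 'b'. The one such stem in the data (zilubv → zilubvim) adds -im, so the same rule applies.
So gorkobf → gorkobfim.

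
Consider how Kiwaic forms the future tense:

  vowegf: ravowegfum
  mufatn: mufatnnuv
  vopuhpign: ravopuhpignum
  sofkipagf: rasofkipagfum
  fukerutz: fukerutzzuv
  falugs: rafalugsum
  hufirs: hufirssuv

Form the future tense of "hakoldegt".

rahakoldegtum

vopuhpign and mufatn both end in -n yet inflect differently (ravopuhpignum, mufatnnuv), so the final letter is not what conditions the rule; the second-to-last letter is.
"hakoldegt" has second-to-last letter 'g'. The stems whose second-to-last letter is 'g' (sofkipagf → rasofkipagfum, falugs → rafalugsum, vowegf → ravowegfum) add ra- … -um around the stem.
The other pattern: stems whose second-to-last letter is 'r' or 't' double the final consonant and add -uv.
So hakoldegt → rahakoldegtum.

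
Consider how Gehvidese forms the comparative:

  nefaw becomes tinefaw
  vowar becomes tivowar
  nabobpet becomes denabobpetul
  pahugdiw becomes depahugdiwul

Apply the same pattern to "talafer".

nefaw and pahugdiw both end in -w yet inflect differently (tinefaw, depahugdiwul), so the final letter is not what conditions the rule; the number of vowels is.
"talafer" has 3 vowels. The stems with 3 vowels (nabobpet → denabobpetul, pahugdiw → depahugdiwul) add de- … -ul around the stem.
So talafer → detalaferul.

detalaferul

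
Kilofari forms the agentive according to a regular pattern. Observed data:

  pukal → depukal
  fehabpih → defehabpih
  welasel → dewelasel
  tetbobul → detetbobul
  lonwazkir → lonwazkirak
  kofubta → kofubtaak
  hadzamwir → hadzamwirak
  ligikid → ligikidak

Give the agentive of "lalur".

fehabpih and lonwazkir both have last vowel 'i' yet inflect differently (defehabpih, lonwazkirak), so the last vowel is not what conditions the rule; the final letter is.
"lalur" ends in -r. The stems ending in -r (lonwazkir → lonwazkirak, hadzamwir → hadzamwirak) add -ak.
The other pattern: stems ending in -h or -l add the prefix de-.
So lalur → lalurak.

lalurak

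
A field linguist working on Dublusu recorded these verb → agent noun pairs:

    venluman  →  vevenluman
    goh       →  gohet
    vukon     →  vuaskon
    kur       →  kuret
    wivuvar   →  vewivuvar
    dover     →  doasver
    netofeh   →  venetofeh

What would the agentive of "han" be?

hanet

kur and dover both end in -r yet inflect differently (kuret, doasver), so the final letter is not what conditions the rule; the number of vowels is.
"han" has 1 vowel. The stems with 1 vowel (kur → kuret, goh → gohet) add -et.
The other patterns: stems with 2 vowels insert -as- after the first vowel; stems with 3 vowels add the prefix ve-.
So han → hanet.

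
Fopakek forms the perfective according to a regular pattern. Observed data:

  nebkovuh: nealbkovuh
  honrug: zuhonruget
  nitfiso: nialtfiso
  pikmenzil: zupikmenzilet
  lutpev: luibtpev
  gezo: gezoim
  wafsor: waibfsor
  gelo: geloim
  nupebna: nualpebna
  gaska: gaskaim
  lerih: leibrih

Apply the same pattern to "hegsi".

zuhegsiet

"hegsi" begins with h-. The one such stem in the data (honrug → zuhonruget) adds zu- … -et around the stem, so the same rule applies.
So hegsi → zuhegsiet.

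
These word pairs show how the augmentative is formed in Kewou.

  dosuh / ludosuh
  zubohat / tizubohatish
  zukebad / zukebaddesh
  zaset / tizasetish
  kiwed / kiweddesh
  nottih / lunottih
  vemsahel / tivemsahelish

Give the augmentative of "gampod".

gampoddesh

"gampod" ends in -d. The stems ending in -d (kiwed → kiweddesh, zukebad → zukebaddesh) double the final consonant and add -esh.
The other patterns: stems ending in -h add the prefix lu-; stems ending in -l or -t add ti- … -ish around the stem.
So gampod → gampoddesh.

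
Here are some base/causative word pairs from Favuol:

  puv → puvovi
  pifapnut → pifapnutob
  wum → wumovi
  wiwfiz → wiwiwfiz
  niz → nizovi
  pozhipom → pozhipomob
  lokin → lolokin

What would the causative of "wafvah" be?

wawafvah

"wafvah" has 2 vowels. The stems with 2 vowels (lokin → lolokin, wiwfiz → wiwiwfiz) repeat the first consonant+vowel as a prefix.
The other patterns: stems with 1 vowel add -ovi; stems with 3 vowels add -ob.
So wafvah → wawafvah.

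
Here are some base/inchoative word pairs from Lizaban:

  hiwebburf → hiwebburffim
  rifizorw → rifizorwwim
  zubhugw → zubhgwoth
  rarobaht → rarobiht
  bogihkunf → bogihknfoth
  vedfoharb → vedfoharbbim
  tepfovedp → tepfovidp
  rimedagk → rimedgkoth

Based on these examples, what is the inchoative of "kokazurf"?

hiwebburf and bogihkunf both end in -f yet inflect differently (hiwebburffim, bogihknfoth), so the final letter is not what conditions the rule; the second-to-last letter is.
"kokazurf" has second-to-last letter 'r'. The stems whose second-to-last letter is 'r' (rifizorw → rifizorwwim, hiwebburf → hiwebburffim, vedfoharb → vedfoharbbim) double the final consonant and add -im.
The other patterns: stems whose second-to-last letter is 'g' or 'n' delete the last vowel and add -oth; stems whose second-to-last letter is 'd' or 'h' change the last vowel to 'i'.
So kokazurf → kokazurffim.

kokazurffim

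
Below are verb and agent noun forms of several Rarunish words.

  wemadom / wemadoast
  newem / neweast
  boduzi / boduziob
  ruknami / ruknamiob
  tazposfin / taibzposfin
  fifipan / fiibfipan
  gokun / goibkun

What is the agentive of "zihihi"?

zihihiob

boduzi and tazposfin both have last vowel 'i' yet inflect differently (boduziob, taibzposfin), so the last vowel is not what conditions the rule; the final letter is.
"zihihi" ends in -i. The stems ending in -i (boduzi → boduziob, ruknami → ruknamiob) add -ob.
The other patterns: stems ending in -m drop the final letter and add -ast; stems ending in -n insert -ib- after the first vowel.
So zihihi → zihihiob.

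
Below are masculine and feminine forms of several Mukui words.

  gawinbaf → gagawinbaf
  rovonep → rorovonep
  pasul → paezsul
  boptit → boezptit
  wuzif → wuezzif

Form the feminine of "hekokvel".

hehekokvel

"hekokvel" has 3 vowels. The stems with 3 vowels (gawinbaf → gagawinbaf, rovonep → rorovonep) repeat the first consonant+vowel as a prefix.
So hekokvel → hehekokvel.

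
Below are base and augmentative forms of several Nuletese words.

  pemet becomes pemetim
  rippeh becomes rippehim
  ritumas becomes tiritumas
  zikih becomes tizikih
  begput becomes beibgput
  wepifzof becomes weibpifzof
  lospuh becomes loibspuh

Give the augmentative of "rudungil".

tirudungil

rippeh and zikih both end in -h yet inflect differently (rippehim, tizikih), so the final letter is not what conditions the rule; the last vowel is.
"rudungil" has last vowel 'i'. The one such stem in the data (zikih → tizikih) adds the prefix ti-, so the same rule applies.
So rudungil → tirudungil.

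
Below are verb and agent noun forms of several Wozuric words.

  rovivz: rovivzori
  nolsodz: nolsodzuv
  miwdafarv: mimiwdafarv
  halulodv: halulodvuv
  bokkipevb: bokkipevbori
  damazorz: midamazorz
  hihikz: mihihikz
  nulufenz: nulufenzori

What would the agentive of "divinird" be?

midivinird

nolsodz and damazorz both end in -z yet inflect differently (nolsodzuv, midamazorz), so the final letter is not what conditions the rule; the second-to-last letter is.
"divinird" has second-to-last letter 'r'. The stems whose second-to-last letter is 'r' (damazorz → midamazorz, miwdafarv → mimiwdafarv) add the prefix mi-.
The other patterns: stems whose second-to-last letter is 'd' add -uv; stems whose second-to-last letter is 'n' or 'v' add -ori.
So divinird → midivinird.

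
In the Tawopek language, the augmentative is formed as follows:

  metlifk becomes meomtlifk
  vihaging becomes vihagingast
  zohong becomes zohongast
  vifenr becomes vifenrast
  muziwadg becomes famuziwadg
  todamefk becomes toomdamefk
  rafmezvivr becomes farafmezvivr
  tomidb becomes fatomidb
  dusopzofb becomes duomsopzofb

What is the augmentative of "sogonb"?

sogonbast

dusopzofb and tomidb both end in -b yet inflect differently (duomsopzofb, fatomidb), so the final letter is not what conditions the rule; the second-to-last letter is.
"sogonb" has second-to-last letter 'n'. The stems whose second-to-last letter is 'n' (vifenr → vifenrast, zohong → zohongast, vihaging → vihagingast) add -ast.
The other patterns: stems whose second-to-last letter is 'f' insert -om- after the first vowel; stems whose second-to-last letter is 'd' or 'v' add the prefix fa-.
So sogonb → sogonbast.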